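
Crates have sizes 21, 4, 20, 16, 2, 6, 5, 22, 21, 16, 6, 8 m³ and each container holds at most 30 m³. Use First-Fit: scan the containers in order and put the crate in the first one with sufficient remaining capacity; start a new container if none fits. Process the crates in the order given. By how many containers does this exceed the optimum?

First-Fit: [21,4,2] [20,6] [16,5,6] [22,8] [21] [16] → 6 containers.
6 crates exceed 15 m³ (half the capacity), and no two of those can share a container, so at least 6 containers are needed.
So 6 is already optimal.

0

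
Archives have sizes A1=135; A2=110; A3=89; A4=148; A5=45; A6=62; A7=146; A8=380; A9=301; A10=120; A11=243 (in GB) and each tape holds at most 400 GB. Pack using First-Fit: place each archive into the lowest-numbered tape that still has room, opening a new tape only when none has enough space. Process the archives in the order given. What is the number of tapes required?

5 tapes

Put A1 (135 GB) in tape 1; 265 GB remain.
Put A2 (110 GB) in tape 1; 155 GB remain.
Put A3 (89 GB) in tape 1; 66 GB remain.
Put A4 (148 GB) in tape 2; 252 GB remain.
Put A5 (45 GB) in tape 1; 21 GB remain.
Put A6 (62 GB) in tape 2; 190 GB remain.
Put A7 (146 GB) in tape 2; 44 GB remain.
Put A8 (380 GB) in tape 3; 20 GB remain.
Put A9 (301 GB) in tape 4; 99 GB remain.
Put A10 (120 GB) in tape 5; 280 GB remain.
Put A11 (243 GB) in tape 5; 37 GB remain.
Final tapes: [135,110,89,45] [148,62,146] [380] [301] [120,243].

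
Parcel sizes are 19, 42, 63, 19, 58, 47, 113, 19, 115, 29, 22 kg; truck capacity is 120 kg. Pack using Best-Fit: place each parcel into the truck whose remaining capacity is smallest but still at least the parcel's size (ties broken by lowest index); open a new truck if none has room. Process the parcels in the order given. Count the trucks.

Put 19 kg in truck 1; 101 kg remain.
Put 42 kg in truck 1; 59 kg remain.
Put 63 kg in truck 2; 57 kg remain.
Put 19 kg in truck 2; 38 kg remain.
Put 58 kg in truck 1; 1 kg remain.
Put 47 kg in truck 3; 73 kg remain.
Put 113 kg in truck 4; 7 kg remain.
Put 19 kg in truck 2; 19 kg remain.
Put 115 kg in truck 5; 5 kg remain.
Put 29 kg in truck 3; 44 kg remain.
Put 22 kg in truck 3; 22 kg remain.

5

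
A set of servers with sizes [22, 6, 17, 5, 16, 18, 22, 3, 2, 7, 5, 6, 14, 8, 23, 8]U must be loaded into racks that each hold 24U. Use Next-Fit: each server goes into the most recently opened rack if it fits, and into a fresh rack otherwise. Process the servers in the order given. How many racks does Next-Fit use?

9

rack 1: place 22U, 2U left
rack 2: place 6U, 18U left
rack 2: place 17U, 1U left
rack 3: place 5U, 19U left
rack 3: place 16U, 3U left
rack 4: place 18U, 6U left
rack 5: place 22U, 2U left
rack 6: place 3U, 21U left
rack 6: place 2U, 19U left
rack 6: place 7U, 12U left
rack 6: place 5U, 7U left
rack 6: place 6U, 1U left
rack 7: place 14U, 10U left
rack 7: place 8U, 2U left
rack 8: place 23U, 1U left
rack 9: place 8U, 16U left
Final racks: [22] [6,17] [5,16] [18] [22] [3,2,7,5,6] [14,8] [23] [8].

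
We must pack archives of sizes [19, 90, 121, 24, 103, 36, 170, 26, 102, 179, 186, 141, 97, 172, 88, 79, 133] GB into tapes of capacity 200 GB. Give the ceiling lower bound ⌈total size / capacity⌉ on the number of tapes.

Total size = 19 + 90 + 121 + 24 + 103 + 36 + 170 + 26 + 102 + 179 + 186 + 141 + 97 + 172 + 88 + 79 + 133 = 1766 GB.
⌈1766 / 200⌉ = 9.

9 tapes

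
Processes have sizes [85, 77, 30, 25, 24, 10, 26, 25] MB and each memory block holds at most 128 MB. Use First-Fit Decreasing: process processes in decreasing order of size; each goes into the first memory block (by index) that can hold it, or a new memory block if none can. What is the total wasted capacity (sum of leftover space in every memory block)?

Sorted descending: 85, 77, 30, 26, 25, 25, 24, 10.
85 MB → memory block 1 (remaining 43 MB)
77 MB → memory block 2 (remaining 51 MB)
30 MB → memory block 1 (remaining 13 MB)
26 MB → memory block 2 (remaining 25 MB)
25 MB → memory block 2 (remaining 0 MB)
25 MB → memory block 3 (remaining 103 MB)
24 MB → memory block 3 (remaining 79 MB)
10 MB → memory block 1 (remaining 3 MB)
3 memory blocks × 128 MB = 384 MB; used 302 MB; unused 82 MB.

82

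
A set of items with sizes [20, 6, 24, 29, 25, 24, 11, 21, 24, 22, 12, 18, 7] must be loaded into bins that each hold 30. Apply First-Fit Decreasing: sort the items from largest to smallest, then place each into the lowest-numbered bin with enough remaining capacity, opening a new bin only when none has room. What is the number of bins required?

Sorted descending: 29, 25, 24, 24, 24, 22, 21, 20, 18, 12, 11, 7, 6.
Put 29 in bin 1; 1 remain.
Put 25 in bin 2; 5 remain.
Put 24 in bin 3; 6 remain.
Put 24 in bin 4; 6 remain.
Put 24 in bin 5; 6 remain.
Put 22 in bin 6; 8 remain.
Put 21 in bin 7; 9 remain.
Put 20 in bin 8; 10 remain.
Put 18 in bin 9; 12 remain.
Put 12 in bin 9; 0 remain.
Put 11 in bin 10; 19 remain.
Put 7 in bin 6; 1 remain.
Put 6 in bin 3; 0 remain.
Final bins: [29] [25] [24,6] [24] [24] [22,7] [21] [20] [18,12] [11].

10 bins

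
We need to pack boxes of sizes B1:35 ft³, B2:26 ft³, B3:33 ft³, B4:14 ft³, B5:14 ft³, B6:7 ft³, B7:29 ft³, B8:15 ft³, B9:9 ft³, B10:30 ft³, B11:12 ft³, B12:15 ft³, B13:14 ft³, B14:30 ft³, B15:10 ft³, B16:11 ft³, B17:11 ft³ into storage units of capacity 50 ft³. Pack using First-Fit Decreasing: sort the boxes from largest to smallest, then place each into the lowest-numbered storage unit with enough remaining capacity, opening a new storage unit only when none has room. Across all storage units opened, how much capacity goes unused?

Sorted descending: 35, 33, 30, 30, 29, 26, 15, 15, 14, 14, 14, 12, 11, 11, 10, 9, 7.
35 ft³ → storage unit 1 (remaining 15 ft³)
33 ft³ → storage unit 2 (remaining 17 ft³)
30 ft³ → storage unit 3 (remaining 20 ft³)
30 ft³ → storage unit 4 (remaining 20 ft³)
29 ft³ → storage unit 5 (remaining 21 ft³)
26 ft³ → storage unit 6 (remaining 24 ft³)
15 ft³ → storage unit 1 (remaining 0 ft³)
15 ft³ → storage unit 2 (remaining 2 ft³)
14 ft³ → storage unit 3 (remaining 6 ft³)
14 ft³ → storage unit 4 (remaining 6 ft³)
14 ft³ → storage unit 5 (remaining 7 ft³)
12 ft³ → storage unit 6 (remaining 12 ft³)
11 ft³ → storage unit 6 (remaining 1 ft³)
11 ft³ → storage unit 7 (remaining 39 ft³)
10 ft³ → storage unit 7 (remaining 29 ft³)
9 ft³ → storage unit 7 (remaining 20 ft³)
7 ft³ → storage unit 5 (remaining 0 ft³)
7 storage units × 50 ft³ = 350 ft³; used 315 ft³; unused 35 ft³.

35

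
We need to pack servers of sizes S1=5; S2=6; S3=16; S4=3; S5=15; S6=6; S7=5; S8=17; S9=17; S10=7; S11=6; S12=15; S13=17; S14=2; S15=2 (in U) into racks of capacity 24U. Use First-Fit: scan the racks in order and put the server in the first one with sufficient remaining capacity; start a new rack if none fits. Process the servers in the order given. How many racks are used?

rack 1: place S1 (5U), 19U left
rack 1: place S2 (6U), 13U left
rack 2: place S3 (16U), 8U left
rack 1: place S4 (3U), 10U left
rack 3: place S5 (15U), 9U left
rack 1: place S6 (6U), 4U left
rack 2: place S7 (5U), 3U left
rack 4: place S8 (17U), 7U left
rack 5: place S9 (17U), 7U left
rack 3: place S10 (7U), 2U left
rack 4: place S11 (6U), 1U left
rack 6: place S12 (15U), 9U left
rack 7: place S13 (17U), 7U left
rack 1: place S14 (2U), 2U left
rack 1: place S15 (2U), 0U left
Final racks: [5,6,3,6,2,2] [16,5] [15,7] [17,6] [17] [15] [17].

7 racks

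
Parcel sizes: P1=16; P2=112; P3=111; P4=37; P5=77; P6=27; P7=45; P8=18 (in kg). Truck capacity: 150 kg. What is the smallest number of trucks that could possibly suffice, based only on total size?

Total size = 16 + 112 + 111 + 37 + 77 + 27 + 45 + 18 = 443 kg.
⌈443 / 150⌉ = 3.

3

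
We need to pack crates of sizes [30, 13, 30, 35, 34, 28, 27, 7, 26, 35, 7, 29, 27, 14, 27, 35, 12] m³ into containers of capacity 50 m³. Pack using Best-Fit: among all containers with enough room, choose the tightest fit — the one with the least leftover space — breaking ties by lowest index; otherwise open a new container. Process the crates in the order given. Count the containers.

12

Put 30 m³ in container 1; 20 m³ remain.
Put 13 m³ in container 1; 7 m³ remain.
Put 30 m³ in container 2; 20 m³ remain.
Put 35 m³ in container 3; 15 m³ remain.
Put 34 m³ in container 4; 16 m³ remain.
Put 28 m³ in container 5; 22 m³ remain.
Put 27 m³ in container 6; 23 m³ remain.
Put 7 m³ in container 1; 0 m³ remain.
Put 26 m³ in container 7; 24 m³ remain.
Put 35 m³ in container 8; 15 m³ remain.
Put 7 m³ in container 3; 8 m³ remain.
Put 29 m³ in container 9; 21 m³ remain.
Put 27 m³ in container 10; 23 m³ remain.
Put 14 m³ in container 8; 1 m³ remain.
Put 27 m³ in container 11; 23 m³ remain.
Put 35 m³ in container 12; 15 m³ remain.
Put 12 m³ in container 12; 3 m³ remain.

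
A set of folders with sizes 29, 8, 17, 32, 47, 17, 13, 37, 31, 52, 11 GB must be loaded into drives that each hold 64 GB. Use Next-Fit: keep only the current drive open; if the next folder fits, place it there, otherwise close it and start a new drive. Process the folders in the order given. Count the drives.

29 GB → drive 1 (remaining 35 GB)
8 GB → drive 1 (remaining 27 GB)
17 GB → drive 1 (remaining 10 GB)
32 GB → drive 2 (remaining 32 GB)
47 GB → drive 3 (remaining 17 GB)
17 GB → drive 3 (remaining 0 GB)
13 GB → drive 4 (remaining 51 GB)
37 GB → drive 4 (remaining 14 GB)
31 GB → drive 5 (remaining 33 GB)
52 GB → drive 6 (remaining 12 GB)
11 GB → drive 6 (remaining 1 GB)

6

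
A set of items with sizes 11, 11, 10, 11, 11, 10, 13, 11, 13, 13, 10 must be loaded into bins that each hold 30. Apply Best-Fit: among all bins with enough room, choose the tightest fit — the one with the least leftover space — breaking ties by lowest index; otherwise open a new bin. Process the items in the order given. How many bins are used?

6

11 → bin 1 (remaining 19)
11 → bin 1 (remaining 8)
10 → bin 2 (remaining 20)
11 → bin 2 (remaining 9)
11 → bin 3 (remaining 19)
10 → bin 3 (remaining 9)
13 → bin 4 (remaining 17)
11 → bin 4 (remaining 6)
13 → bin 5 (remaining 17)
13 → bin 5 (remaining 4)
10 → bin 6 (remaining 20)
Final bins: [11,11] [10,11] [11,10] [13,11] [13,13] [10].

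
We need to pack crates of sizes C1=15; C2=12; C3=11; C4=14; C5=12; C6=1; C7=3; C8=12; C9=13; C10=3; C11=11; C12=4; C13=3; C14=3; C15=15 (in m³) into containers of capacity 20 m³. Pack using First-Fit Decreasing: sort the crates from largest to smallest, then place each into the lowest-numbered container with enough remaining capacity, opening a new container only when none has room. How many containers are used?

9 containers

Sorted descending: 15, 15, 14, 13, 12, 12, 12, 11, 11, 4, 3, 3, 3, 3, 1.
container 1: place 15 m³, 5 m³ left
container 2: place 15 m³, 5 m³ left
container 3: place 14 m³, 6 m³ left
container 4: place 13 m³, 7 m³ left
container 5: place 12 m³, 8 m³ left
container 6: place 12 m³, 8 m³ left
container 7: place 12 m³, 8 m³ left
container 8: place 11 m³, 9 m³ left
container 9: place 11 m³, 9 m³ left
container 1: place 4 m³, 1 m³ left
container 2: place 3 m³, 2 m³ left
container 3: place 3 m³, 3 m³ left
container 3: place 3 m³, 0 m³ left
container 4: place 3 m³, 4 m³ left
container 1: place 1 m³, 0 m³ left
Final containers: [15,4,1] [15,3] [14,3,3] [13,3] [12] [12] [12] [11] [11].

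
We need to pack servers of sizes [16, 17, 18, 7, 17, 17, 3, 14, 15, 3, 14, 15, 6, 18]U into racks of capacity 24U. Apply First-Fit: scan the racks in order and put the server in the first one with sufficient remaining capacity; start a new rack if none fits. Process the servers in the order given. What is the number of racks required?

16U → rack 1 (remaining 8U)
17U → rack 2 (remaining 7U)
18U → rack 3 (remaining 6U)
7U → rack 1 (remaining 1U)
17U → rack 4 (remaining 7U)
17U → rack 5 (remaining 7U)
3U → rack 2 (remaining 4U)
14U → rack 6 (remaining 10U)
15U → rack 7 (remaining 9U)
3U → rack 2 (remaining 1U)
14U → rack 8 (remaining 10U)
15U → rack 9 (remaining 9U)
6U → rack 3 (remaining 0U)
18U → rack 10 (remaining 6U)
Final racks: [16,7] [17,3,3] [18,6] [17] [17] [14] [15] [14] [15] [18].

10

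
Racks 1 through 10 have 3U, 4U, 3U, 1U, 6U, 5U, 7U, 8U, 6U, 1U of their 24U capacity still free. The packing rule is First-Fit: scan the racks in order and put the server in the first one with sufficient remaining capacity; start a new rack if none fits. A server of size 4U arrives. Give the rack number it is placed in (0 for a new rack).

2

Racks with room: rack 2 (4U), rack 5 (6U), rack 6 (5U), rack 7 (7U), rack 8 (8U), rack 9 (6U).
The first with room is rack 2.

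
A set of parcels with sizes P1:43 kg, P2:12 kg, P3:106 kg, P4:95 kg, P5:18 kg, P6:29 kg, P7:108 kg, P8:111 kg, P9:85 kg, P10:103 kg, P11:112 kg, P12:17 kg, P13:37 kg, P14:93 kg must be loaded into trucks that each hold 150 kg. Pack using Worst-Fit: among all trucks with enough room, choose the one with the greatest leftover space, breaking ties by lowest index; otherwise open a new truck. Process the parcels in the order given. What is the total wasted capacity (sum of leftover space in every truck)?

Put P1 (43 kg) in truck 1; 107 kg remain.
Put P2 (12 kg) in truck 1; 95 kg remain.
Put P3 (106 kg) in truck 2; 44 kg remain.
Put P4 (95 kg) in truck 1; 0 kg remain.
Put P5 (18 kg) in truck 2; 26 kg remain.
Put P6 (29 kg) in truck 3; 121 kg remain.
Put P7 (108 kg) in truck 3; 13 kg remain.
Put P8 (111 kg) in truck 4; 39 kg remain.
Put P9 (85 kg) in truck 5; 65 kg remain.
Put P10 (103 kg) in truck 6; 47 kg remain.
Put P11 (112 kg) in truck 7; 38 kg remain.
Put P12 (17 kg) in truck 5; 48 kg remain.
Put P13 (37 kg) in truck 5; 11 kg remain.
Put P14 (93 kg) in truck 8; 57 kg remain.
8 trucks × 150 kg = 1200 kg; used 969 kg; unused 231 kg.

231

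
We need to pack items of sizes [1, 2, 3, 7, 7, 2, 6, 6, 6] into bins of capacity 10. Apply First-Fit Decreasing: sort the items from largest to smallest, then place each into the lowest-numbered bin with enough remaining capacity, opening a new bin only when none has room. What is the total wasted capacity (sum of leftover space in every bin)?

10

Sorted descending: 7, 7, 6, 6, 6, 3, 2, 2, 1.
Put 7 in bin 1; 3 remain.
Put 7 in bin 2; 3 remain.
Put 6 in bin 3; 4 remain.
Put 6 in bin 4; 4 remain.
Put 6 in bin 5; 4 remain.
Put 3 in bin 1; 0 remain.
Put 2 in bin 2; 1 remain.
Put 2 in bin 3; 2 remain.
Put 1 in bin 2; 0 remain.
5 bins × 10 = 50; used 40; unused 10.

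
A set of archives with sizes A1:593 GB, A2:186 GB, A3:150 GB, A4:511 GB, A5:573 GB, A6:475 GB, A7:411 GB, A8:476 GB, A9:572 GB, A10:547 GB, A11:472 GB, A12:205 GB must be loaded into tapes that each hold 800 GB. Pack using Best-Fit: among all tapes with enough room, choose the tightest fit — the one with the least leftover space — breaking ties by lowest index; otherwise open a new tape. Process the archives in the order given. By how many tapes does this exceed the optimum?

Best-Fit: [593,186] [150,511] [573,205] [475] [411] [476] [572] [547] [472] → 9 tapes.
9 archives exceed 400 GB (half the capacity), and no two of those can share a tape, so at least 9 tapes are needed.
So 9 is already optimal.

0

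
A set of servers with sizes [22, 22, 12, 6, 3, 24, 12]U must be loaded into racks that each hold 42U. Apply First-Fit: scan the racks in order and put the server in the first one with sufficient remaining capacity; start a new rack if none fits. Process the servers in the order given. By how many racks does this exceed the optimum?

First-Fit: [22,12,6] [22,3,12] [24] → 3 racks.
Total size 101U; any packing needs at least ⌈101/42⌉ = 3 racks.
So 3 is already optimal.

0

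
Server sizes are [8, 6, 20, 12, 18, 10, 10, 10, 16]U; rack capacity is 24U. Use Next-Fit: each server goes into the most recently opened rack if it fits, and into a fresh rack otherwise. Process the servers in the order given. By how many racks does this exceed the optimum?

Next-Fit: [8,6] [20] [12] [18] [10,10] [10] [16] → 7 racks.
Total size 110U; any packing needs at least ⌈110/24⌉ = 5 racks.
An optimal packing achieves that bound: [20] [18,6] [16,8] [12,10] [10,10] → 5 racks.
Excess: 7 − 5 = 2.

2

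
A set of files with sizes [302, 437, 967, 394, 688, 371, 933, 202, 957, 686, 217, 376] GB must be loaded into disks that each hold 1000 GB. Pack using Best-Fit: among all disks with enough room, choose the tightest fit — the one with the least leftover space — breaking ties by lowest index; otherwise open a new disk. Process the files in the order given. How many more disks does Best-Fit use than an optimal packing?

Best-Fit: [302,437,217] [967] [394,371,202] [688] [933] [957] [686] [376] → 8 disks.
Total size 6530 GB; any packing needs at least ⌈6530/1000⌉ = 7 disks.
An optimal packing achieves that bound: [967] [957] [933] [688,302] [686,217] [437,394] [376,371,202] → 7 disks.
Excess: 8 − 7 = 1.

1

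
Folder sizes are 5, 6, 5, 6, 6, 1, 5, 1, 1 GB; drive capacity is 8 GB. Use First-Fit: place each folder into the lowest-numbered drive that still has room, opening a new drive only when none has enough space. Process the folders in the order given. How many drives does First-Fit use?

drive 1: place 5 GB, 3 GB left
drive 2: place 6 GB, 2 GB left
drive 3: place 5 GB, 3 GB left
drive 4: place 6 GB, 2 GB left
drive 5: place 6 GB, 2 GB left
drive 1: place 1 GB, 2 GB left
drive 6: place 5 GB, 3 GB left
drive 1: place 1 GB, 1 GB left
drive 1: place 1 GB, 0 GB left

6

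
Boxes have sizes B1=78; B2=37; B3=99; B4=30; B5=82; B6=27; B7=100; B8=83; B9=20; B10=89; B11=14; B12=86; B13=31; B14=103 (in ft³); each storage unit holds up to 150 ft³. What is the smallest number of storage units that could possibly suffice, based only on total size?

6 storage units

Total size = 78 + 37 + 99 + 30 + 82 + 27 + 100 + 83 + 20 + 89 + 14 + 86 + 31 + 103 = 879 ft³.
⌈879 / 150⌉ = 6.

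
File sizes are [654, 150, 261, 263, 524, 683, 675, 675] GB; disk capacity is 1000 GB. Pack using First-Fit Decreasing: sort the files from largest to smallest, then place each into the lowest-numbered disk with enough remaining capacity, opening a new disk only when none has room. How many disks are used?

5 disks

Sorted descending: 683, 675, 675, 654, 524, 263, 261, 150.
disk 1: place 683 GB, 317 GB left
disk 2: place 675 GB, 325 GB left
disk 3: place 675 GB, 325 GB left
disk 4: place 654 GB, 346 GB left
disk 5: place 524 GB, 476 GB left
disk 1: place 263 GB, 54 GB left
disk 2: place 261 GB, 64 GB left
disk 3: place 150 GB, 175 GB left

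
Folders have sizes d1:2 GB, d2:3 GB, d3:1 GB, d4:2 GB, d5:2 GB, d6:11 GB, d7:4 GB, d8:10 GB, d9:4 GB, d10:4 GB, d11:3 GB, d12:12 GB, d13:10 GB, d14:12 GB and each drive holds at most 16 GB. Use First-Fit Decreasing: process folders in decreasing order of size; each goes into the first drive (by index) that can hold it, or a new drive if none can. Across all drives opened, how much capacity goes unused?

Sorted descending: 12, 12, 11, 10, 10, 4, 4, 4, 3, 3, 2, 2, 2, 1.
Put 12 GB in drive 1; 4 GB remain.
Put 12 GB in drive 2; 4 GB remain.
Put 11 GB in drive 3; 5 GB remain.
Put 10 GB in drive 4; 6 GB remain.
Put 10 GB in drive 5; 6 GB remain.
Put 4 GB in drive 1; 0 GB remain.
Put 4 GB in drive 2; 0 GB remain.
Put 4 GB in drive 3; 1 GB remain.
Put 3 GB in drive 4; 3 GB remain.
Put 3 GB in drive 4; 0 GB remain.
Put 2 GB in drive 5; 4 GB remain.
Put 2 GB in drive 5; 2 GB remain.
Put 2 GB in drive 5; 0 GB remain.
Put 1 GB in drive 3; 0 GB remain.
5 drives × 16 GB = 80 GB; used 80 GB; unused 0 GB.

0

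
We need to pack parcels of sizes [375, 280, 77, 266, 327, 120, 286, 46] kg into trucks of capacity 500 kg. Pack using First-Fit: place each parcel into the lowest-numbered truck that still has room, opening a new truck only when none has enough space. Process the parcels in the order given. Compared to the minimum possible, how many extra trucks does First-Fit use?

0

First-Fit: [375,77,46] [280,120] [266] [327] [286] → 5 trucks.
5 parcels exceed 250 kg (half the capacity), and no two of those can share a truck, so at least 5 trucks are needed.
So 5 is already optimal.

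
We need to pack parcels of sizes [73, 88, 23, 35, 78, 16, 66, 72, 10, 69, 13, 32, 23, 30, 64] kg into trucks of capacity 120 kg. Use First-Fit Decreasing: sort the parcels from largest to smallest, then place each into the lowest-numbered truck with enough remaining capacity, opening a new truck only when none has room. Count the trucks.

Sorted descending: 88, 78, 73, 72, 69, 66, 64, 35, 32, 30, 23, 23, 16, 13, 10.
Put 88 kg in truck 1; 32 kg remain.
Put 78 kg in truck 2; 42 kg remain.
Put 73 kg in truck 3; 47 kg remain.
Put 72 kg in truck 4; 48 kg remain.
Put 69 kg in truck 5; 51 kg remain.
Put 66 kg in truck 6; 54 kg remain.
Put 64 kg in truck 7; 56 kg remain.
Put 35 kg in truck 2; 7 kg remain.
Put 32 kg in truck 1; 0 kg remain.
Put 30 kg in truck 3; 17 kg remain.
Put 23 kg in truck 4; 25 kg remain.
Put 23 kg in truck 4; 2 kg remain.
Put 16 kg in truck 3; 1 kg remain.
Put 13 kg in truck 5; 38 kg remain.
Put 10 kg in truck 5; 28 kg remain.
Final trucks: [88,32] [78,35] [73,30,16] [72,23,23] [69,13,10] [66] [64].

7 trucks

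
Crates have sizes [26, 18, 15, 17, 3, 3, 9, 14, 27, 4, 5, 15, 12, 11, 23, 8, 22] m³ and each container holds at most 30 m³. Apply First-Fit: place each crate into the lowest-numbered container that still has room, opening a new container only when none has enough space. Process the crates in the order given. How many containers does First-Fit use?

container 1: place 26 m³, 4 m³ left
container 2: place 18 m³, 12 m³ left
container 3: place 15 m³, 15 m³ left
container 4: place 17 m³, 13 m³ left
container 1: place 3 m³, 1 m³ left
container 2: place 3 m³, 9 m³ left
container 2: place 9 m³, 0 m³ left
container 3: place 14 m³, 1 m³ left
container 5: place 27 m³, 3 m³ left
container 4: place 4 m³, 9 m³ left
container 4: place 5 m³, 4 m³ left
container 6: place 15 m³, 15 m³ left
container 6: place 12 m³, 3 m³ left
container 7: place 11 m³, 19 m³ left
container 8: place 23 m³, 7 m³ left
container 7: place 8 m³, 11 m³ left
container 9: place 22 m³, 8 m³ left
Final containers: [26,3] [18,3,9] [15,14] [17,4,5] [27] [15,12] [11,8] [23] [22].

9 containers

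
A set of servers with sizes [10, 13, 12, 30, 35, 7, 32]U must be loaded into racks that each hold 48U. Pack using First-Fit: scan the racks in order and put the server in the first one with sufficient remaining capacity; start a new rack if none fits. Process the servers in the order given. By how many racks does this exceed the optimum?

First-Fit: [10,13,12,7] [30] [35] [32] → 4 racks.
Total size 139U; any packing needs at least ⌈139/48⌉ = 3 racks.
An optimal packing achieves that bound: [35,13] [32,12] [30,10,7] → 3 racks.
Excess: 4 − 3 = 1.

1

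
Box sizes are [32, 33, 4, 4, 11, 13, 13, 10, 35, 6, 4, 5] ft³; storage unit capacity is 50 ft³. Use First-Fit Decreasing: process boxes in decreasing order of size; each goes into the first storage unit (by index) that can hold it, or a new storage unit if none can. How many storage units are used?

Sorted descending: 35, 33, 32, 13, 13, 11, 10, 6, 5, 4, 4, 4.
storage unit 1: place 35 ft³, 15 ft³ left
storage unit 2: place 33 ft³, 17 ft³ left
storage unit 3: place 32 ft³, 18 ft³ left
storage unit 1: place 13 ft³, 2 ft³ left
storage unit 2: place 13 ft³, 4 ft³ left
storage unit 3: place 11 ft³, 7 ft³ left
storage unit 4: place 10 ft³, 40 ft³ left
storage unit 3: place 6 ft³, 1 ft³ left
storage unit 4: place 5 ft³, 35 ft³ left
storage unit 2: place 4 ft³, 0 ft³ left
storage unit 4: place 4 ft³, 31 ft³ left
storage unit 4: place 4 ft³, 27 ft³ left

4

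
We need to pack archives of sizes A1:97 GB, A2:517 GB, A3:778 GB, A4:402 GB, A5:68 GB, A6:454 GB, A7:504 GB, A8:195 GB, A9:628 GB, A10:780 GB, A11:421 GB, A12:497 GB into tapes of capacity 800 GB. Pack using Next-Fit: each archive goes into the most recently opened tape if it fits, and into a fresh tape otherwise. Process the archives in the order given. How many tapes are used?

Put A1 (97 GB) in tape 1; 703 GB remain.
Put A2 (517 GB) in tape 1; 186 GB remain.
Put A3 (778 GB) in tape 2; 22 GB remain.
Put A4 (402 GB) in tape 3; 398 GB remain.
Put A5 (68 GB) in tape 3; 330 GB remain.
Put A6 (454 GB) in tape 4; 346 GB remain.
Put A7 (504 GB) in tape 5; 296 GB remain.
Put A8 (195 GB) in tape 5; 101 GB remain.
Put A9 (628 GB) in tape 6; 172 GB remain.
Put A10 (780 GB) in tape 7; 20 GB remain.
Put A11 (421 GB) in tape 8; 379 GB remain.
Put A12 (497 GB) in tape 9; 303 GB remain.

9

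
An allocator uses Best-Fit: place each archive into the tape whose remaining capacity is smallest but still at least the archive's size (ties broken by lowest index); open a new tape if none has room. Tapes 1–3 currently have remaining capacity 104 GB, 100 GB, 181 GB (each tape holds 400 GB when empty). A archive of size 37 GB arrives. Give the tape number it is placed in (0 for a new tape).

2

Tapes with room: tape 1 (104 GB), tape 2 (100 GB), tape 3 (181 GB).
Tightest fit is tape 2 with 100 GB free.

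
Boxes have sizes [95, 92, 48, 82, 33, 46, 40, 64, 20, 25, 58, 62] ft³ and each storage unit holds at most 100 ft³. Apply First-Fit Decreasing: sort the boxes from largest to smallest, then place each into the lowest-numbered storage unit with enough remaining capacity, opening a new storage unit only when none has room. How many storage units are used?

8

Sorted descending: 95, 92, 82, 64, 62, 58, 48, 46, 40, 33, 25, 20.
storage unit 1: place 95 ft³, 5 ft³ left
storage unit 2: place 92 ft³, 8 ft³ left
storage unit 3: place 82 ft³, 18 ft³ left
storage unit 4: place 64 ft³, 36 ft³ left
storage unit 5: place 62 ft³, 38 ft³ left
storage unit 6: place 58 ft³, 42 ft³ left
storage unit 7: place 48 ft³, 52 ft³ left
storage unit 7: place 46 ft³, 6 ft³ left
storage unit 6: place 40 ft³, 2 ft³ left
storage unit 4: place 33 ft³, 3 ft³ left
storage unit 5: place 25 ft³, 13 ft³ left
storage unit 8: place 20 ft³, 80 ft³ left
Final storage units: [95] [92] [82] [64,33] [62,25] [58,40] [48,46] [20].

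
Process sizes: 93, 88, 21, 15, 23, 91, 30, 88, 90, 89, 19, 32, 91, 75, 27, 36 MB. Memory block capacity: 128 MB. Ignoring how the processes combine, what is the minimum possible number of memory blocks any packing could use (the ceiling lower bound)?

Total size = 93 + 88 + 21 + 15 + 23 + 91 + 30 + 88 + 90 + 89 + 19 + 32 + 91 + 75 + 27 + 36 = 908 MB.
⌈908 / 128⌉ = 8.

8 memory blocks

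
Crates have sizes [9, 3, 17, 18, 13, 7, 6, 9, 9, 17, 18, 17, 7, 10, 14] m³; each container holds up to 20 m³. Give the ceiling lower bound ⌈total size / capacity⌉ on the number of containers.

9

Total size = 9 + 3 + 17 + 18 + 13 + 7 + 6 + 9 + 9 + 17 + 18 + 17 + 7 + 10 + 14 = 174 m³.
⌈174 / 20⌉ = 9.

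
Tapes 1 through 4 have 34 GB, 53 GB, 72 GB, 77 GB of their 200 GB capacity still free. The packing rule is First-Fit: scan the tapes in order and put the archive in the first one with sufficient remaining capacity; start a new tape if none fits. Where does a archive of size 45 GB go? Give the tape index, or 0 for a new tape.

Tapes with room: tape 2 (53 GB), tape 3 (72 GB), tape 4 (77 GB).
The first with room is tape 2.

2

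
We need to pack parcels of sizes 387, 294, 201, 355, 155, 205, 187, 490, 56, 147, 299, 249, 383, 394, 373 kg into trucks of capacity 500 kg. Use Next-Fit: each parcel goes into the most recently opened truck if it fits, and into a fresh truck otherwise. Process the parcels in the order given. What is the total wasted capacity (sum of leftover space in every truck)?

387 kg → truck 1 (remaining 113 kg)
294 kg → truck 2 (remaining 206 kg)
201 kg → truck 2 (remaining 5 kg)
355 kg → truck 3 (remaining 145 kg)
155 kg → truck 4 (remaining 345 kg)
205 kg → truck 4 (remaining 140 kg)
187 kg → truck 5 (remaining 313 kg)
490 kg → truck 6 (remaining 10 kg)
56 kg → truck 7 (remaining 444 kg)
147 kg → truck 7 (remaining 297 kg)
299 kg → truck 8 (remaining 201 kg)
249 kg → truck 9 (remaining 251 kg)
383 kg → truck 10 (remaining 117 kg)
394 kg → truck 11 (remaining 106 kg)
373 kg → truck 12 (remaining 127 kg)
12 trucks × 500 kg = 6000 kg; used 4175 kg; unused 1825 kg.

1825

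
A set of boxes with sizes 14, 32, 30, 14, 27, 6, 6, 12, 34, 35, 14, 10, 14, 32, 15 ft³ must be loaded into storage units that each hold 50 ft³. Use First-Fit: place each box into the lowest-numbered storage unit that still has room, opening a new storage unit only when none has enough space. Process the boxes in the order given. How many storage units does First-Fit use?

7

storage unit 1: place 14 ft³, 36 ft³ left
storage unit 1: place 32 ft³, 4 ft³ left
storage unit 2: place 30 ft³, 20 ft³ left
storage unit 2: place 14 ft³, 6 ft³ left
storage unit 3: place 27 ft³, 23 ft³ left
storage unit 2: place 6 ft³, 0 ft³ left
storage unit 3: place 6 ft³, 17 ft³ left
storage unit 3: place 12 ft³, 5 ft³ left
storage unit 4: place 34 ft³, 16 ft³ left
storage unit 5: place 35 ft³, 15 ft³ left
storage unit 4: place 14 ft³, 2 ft³ left
storage unit 5: place 10 ft³, 5 ft³ left
storage unit 6: place 14 ft³, 36 ft³ left
storage unit 6: place 32 ft³, 4 ft³ left
storage unit 7: place 15 ft³, 35 ft³ left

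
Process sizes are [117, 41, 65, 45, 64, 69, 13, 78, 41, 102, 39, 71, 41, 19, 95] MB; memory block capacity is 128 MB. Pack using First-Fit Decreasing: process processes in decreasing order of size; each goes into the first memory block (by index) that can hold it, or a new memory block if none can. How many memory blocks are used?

Sorted descending: 117, 102, 95, 78, 71, 69, 65, 64, 45, 41, 41, 41, 39, 19, 13.
memory block 1: place 117 MB, 11 MB left
memory block 2: place 102 MB, 26 MB left
memory block 3: place 95 MB, 33 MB left
memory block 4: place 78 MB, 50 MB left
memory block 5: place 71 MB, 57 MB left
memory block 6: place 69 MB, 59 MB left
memory block 7: place 65 MB, 63 MB left
memory block 8: place 64 MB, 64 MB left
memory block 4: place 45 MB, 5 MB left
memory block 5: place 41 MB, 16 MB left
memory block 6: place 41 MB, 18 MB left
memory block 7: place 41 MB, 22 MB left
memory block 8: place 39 MB, 25 MB left
memory block 2: place 19 MB, 7 MB left
memory block 3: place 13 MB, 20 MB left

8 memory blocks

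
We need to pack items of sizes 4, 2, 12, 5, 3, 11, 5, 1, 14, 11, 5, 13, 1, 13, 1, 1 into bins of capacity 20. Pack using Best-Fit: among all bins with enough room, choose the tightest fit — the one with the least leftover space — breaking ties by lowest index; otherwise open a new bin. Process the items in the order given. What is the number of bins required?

bin 1: place 4, 16 left
bin 1: place 2, 14 left
bin 1: place 12, 2 left
bin 2: place 5, 15 left
bin 2: place 3, 12 left
bin 2: place 11, 1 left
bin 3: place 5, 15 left
bin 2: place 1, 0 left
bin 3: place 14, 1 left
bin 4: place 11, 9 left
bin 4: place 5, 4 left
bin 5: place 13, 7 left
bin 3: place 1, 0 left
bin 6: place 13, 7 left
bin 1: place 1, 1 left
bin 1: place 1, 0 left
Final bins: [4,2,12,1,1] [5,3,11,1] [5,14,1] [11,5] [13] [13].

6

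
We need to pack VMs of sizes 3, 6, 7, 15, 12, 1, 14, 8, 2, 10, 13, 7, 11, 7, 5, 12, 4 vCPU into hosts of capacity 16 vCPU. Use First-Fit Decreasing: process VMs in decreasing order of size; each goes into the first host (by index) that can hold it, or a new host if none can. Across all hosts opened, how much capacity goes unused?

7

Sorted descending: 15, 14, 13, 12, 12, 11, 10, 8, 7, 7, 7, 6, 5, 4, 3, 2, 1.
15 vCPU → host 1 (remaining 1 vCPU)
14 vCPU → host 2 (remaining 2 vCPU)
13 vCPU → host 3 (remaining 3 vCPU)
12 vCPU → host 4 (remaining 4 vCPU)
12 vCPU → host 5 (remaining 4 vCPU)
11 vCPU → host 6 (remaining 5 vCPU)
10 vCPU → host 7 (remaining 6 vCPU)
8 vCPU → host 8 (remaining 8 vCPU)
7 vCPU → host 8 (remaining 1 vCPU)
7 vCPU → host 9 (remaining 9 vCPU)
7 vCPU → host 9 (remaining 2 vCPU)
6 vCPU → host 7 (remaining 0 vCPU)
5 vCPU → host 6 (remaining 0 vCPU)
4 vCPU → host 4 (remaining 0 vCPU)
3 vCPU → host 3 (remaining 0 vCPU)
2 vCPU → host 2 (remaining 0 vCPU)
1 vCPU → host 1 (remaining 0 vCPU)
9 hosts × 16 vCPU = 144 vCPU; used 137 vCPU; unused 7 vCPU.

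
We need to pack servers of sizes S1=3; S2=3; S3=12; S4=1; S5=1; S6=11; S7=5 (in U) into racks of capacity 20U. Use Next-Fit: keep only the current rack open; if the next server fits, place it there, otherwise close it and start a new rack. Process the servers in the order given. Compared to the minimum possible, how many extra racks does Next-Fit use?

Next-Fit: [3,3,12,1,1] [11,5] → 2 racks.
Total size 36U; any packing needs at least ⌈36/20⌉ = 2 racks.
So 2 is already optimal.

0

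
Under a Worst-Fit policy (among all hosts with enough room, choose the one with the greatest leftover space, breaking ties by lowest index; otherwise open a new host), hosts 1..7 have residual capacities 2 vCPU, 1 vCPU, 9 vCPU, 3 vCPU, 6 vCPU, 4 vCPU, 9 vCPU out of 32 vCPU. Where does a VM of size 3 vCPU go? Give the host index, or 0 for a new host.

Hosts with room: host 3 (9 vCPU), host 4 (3 vCPU), host 5 (6 vCPU), host 6 (4 vCPU), host 7 (9 vCPU).
Most room is host 3 with 9 vCPU free.

3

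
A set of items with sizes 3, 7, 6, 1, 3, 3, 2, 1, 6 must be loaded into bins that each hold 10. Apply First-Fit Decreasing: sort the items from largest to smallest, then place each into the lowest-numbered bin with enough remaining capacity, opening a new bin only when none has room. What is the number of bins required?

Sorted descending: 7, 6, 6, 3, 3, 3, 2, 1, 1.
bin 1: place 7, 3 left
bin 2: place 6, 4 left
bin 3: place 6, 4 left
bin 1: place 3, 0 left
bin 2: place 3, 1 left
bin 3: place 3, 1 left
bin 4: place 2, 8 left
bin 2: place 1, 0 left
bin 3: place 1, 0 left

4 bins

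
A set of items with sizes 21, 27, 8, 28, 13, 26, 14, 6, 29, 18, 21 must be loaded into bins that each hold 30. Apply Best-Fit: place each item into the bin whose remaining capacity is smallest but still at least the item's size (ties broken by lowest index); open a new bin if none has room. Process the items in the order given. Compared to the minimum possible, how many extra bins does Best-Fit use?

0

Best-Fit: [21,8] [27] [28] [13,14] [26] [6,18] [29] [21] → 8 bins.
Total size 211; any packing needs at least ⌈211/30⌉ = 8 bins.
So 8 is already optimal.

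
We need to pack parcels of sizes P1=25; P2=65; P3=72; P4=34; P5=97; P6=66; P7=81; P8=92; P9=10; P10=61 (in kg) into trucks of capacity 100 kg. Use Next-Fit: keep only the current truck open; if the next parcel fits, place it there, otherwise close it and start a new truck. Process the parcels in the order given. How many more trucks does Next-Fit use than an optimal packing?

Next-Fit: [25,65] [72] [34] [97] [66] [81] [92] [10,61] → 8 trucks.
Total size 603 kg; any packing needs at least ⌈603/100⌉ = 7 trucks.
An optimal packing achieves that bound: [97] [92] [81,10] [72,25] [66,34] [65] [61] → 7 trucks.
Excess: 8 − 7 = 1.

1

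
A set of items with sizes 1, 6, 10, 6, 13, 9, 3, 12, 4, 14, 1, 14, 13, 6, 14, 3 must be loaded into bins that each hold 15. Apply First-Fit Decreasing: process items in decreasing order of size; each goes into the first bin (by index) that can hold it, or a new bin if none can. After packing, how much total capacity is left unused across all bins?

6

Sorted descending: 14, 14, 14, 13, 13, 12, 10, 9, 6, 6, 6, 4, 3, 3, 1, 1.
bin 1: place 14, 1 left
bin 2: place 14, 1 left
bin 3: place 14, 1 left
bin 4: place 13, 2 left
bin 5: place 13, 2 left
bin 6: place 12, 3 left
bin 7: place 10, 5 left
bin 8: place 9, 6 left
bin 8: place 6, 0 left
bin 9: place 6, 9 left
bin 9: place 6, 3 left
bin 7: place 4, 1 left
bin 6: place 3, 0 left
bin 9: place 3, 0 left
bin 1: place 1, 0 left
bin 2: place 1, 0 left
9 bins × 15 = 135; used 129; unused 6.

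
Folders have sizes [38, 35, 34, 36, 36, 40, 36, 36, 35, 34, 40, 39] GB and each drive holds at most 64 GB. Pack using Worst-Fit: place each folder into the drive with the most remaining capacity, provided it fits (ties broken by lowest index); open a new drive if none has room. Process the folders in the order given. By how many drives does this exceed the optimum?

Worst-Fit: [38] [35] [34] [36] [36] [40] [36] [36] [35] [34] [40] [39] → 12 drives.
12 folders exceed 32 GB (half the capacity), and no two of those can share a drive, so at least 12 drives are needed.
So 12 is already optimal.

0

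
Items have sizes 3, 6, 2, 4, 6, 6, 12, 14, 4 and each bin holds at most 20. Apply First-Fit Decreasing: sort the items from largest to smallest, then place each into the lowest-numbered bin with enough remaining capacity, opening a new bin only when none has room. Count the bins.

Sorted descending: 14, 12, 6, 6, 6, 4, 4, 3, 2.
bin 1: place 14, 6 left
bin 2: place 12, 8 left
bin 1: place 6, 0 left
bin 2: place 6, 2 left
bin 3: place 6, 14 left
bin 3: place 4, 10 left
bin 3: place 4, 6 left
bin 3: place 3, 3 left
bin 2: place 2, 0 left

3 bins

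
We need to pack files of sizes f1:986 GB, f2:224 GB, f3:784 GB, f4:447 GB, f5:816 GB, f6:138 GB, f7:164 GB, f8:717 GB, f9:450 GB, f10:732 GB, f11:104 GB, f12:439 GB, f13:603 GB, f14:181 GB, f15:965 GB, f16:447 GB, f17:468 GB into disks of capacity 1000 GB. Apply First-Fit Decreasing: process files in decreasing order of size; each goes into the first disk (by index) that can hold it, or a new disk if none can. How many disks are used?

Sorted descending: 986, 965, 816, 784, 732, 717, 603, 468, 450, 447, 447, 439, 224, 181, 164, 138, 104.
986 GB → disk 1 (remaining 14 GB)
965 GB → disk 2 (remaining 35 GB)
816 GB → disk 3 (remaining 184 GB)
784 GB → disk 4 (remaining 216 GB)
732 GB → disk 5 (remaining 268 GB)
717 GB → disk 6 (remaining 283 GB)
603 GB → disk 7 (remaining 397 GB)
468 GB → disk 8 (remaining 532 GB)
450 GB → disk 8 (remaining 82 GB)
447 GB → disk 9 (remaining 553 GB)
447 GB → disk 9 (remaining 106 GB)
439 GB → disk 10 (remaining 561 GB)
224 GB → disk 5 (remaining 44 GB)
181 GB → disk 3 (remaining 3 GB)
164 GB → disk 4 (remaining 52 GB)
138 GB → disk 6 (remaining 145 GB)
104 GB → disk 6 (remaining 41 GB)

10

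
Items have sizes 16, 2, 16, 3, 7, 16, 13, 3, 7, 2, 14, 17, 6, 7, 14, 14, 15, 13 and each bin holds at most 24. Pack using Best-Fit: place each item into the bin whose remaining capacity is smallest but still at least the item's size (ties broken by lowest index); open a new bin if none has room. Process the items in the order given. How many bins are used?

bin 1: place 16, 8 left
bin 1: place 2, 6 left
bin 2: place 16, 8 left
bin 1: place 3, 3 left
bin 2: place 7, 1 left
bin 3: place 16, 8 left
bin 4: place 13, 11 left
bin 1: place 3, 0 left
bin 3: place 7, 1 left
bin 4: place 2, 9 left
bin 5: place 14, 10 left
bin 6: place 17, 7 left
bin 6: place 6, 1 left
bin 4: place 7, 2 left
bin 7: place 14, 10 left
bin 8: place 14, 10 left
bin 9: place 15, 9 left
bin 10: place 13, 11 left

10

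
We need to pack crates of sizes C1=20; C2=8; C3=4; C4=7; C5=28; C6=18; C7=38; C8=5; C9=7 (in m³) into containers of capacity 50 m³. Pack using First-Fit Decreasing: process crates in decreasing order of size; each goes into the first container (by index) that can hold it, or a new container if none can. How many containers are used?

Sorted descending: 38, 28, 20, 18, 8, 7, 7, 5, 4.
38 m³ → container 1 (remaining 12 m³)
28 m³ → container 2 (remaining 22 m³)
20 m³ → container 2 (remaining 2 m³)
18 m³ → container 3 (remaining 32 m³)
8 m³ → container 1 (remaining 4 m³)
7 m³ → container 3 (remaining 25 m³)
7 m³ → container 3 (remaining 18 m³)
5 m³ → container 3 (remaining 13 m³)
4 m³ → container 1 (remaining 0 m³)
Final containers: [38,8,4] [28,20] [18,7,7,5].

3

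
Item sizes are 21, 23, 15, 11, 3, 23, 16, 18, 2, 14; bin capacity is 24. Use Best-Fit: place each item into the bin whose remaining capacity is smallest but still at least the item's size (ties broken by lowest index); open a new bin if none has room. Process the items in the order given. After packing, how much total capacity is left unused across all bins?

46

Put 21 in bin 1; 3 remain.
Put 23 in bin 2; 1 remain.
Put 15 in bin 3; 9 remain.
Put 11 in bin 4; 13 remain.
Put 3 in bin 1; 0 remain.
Put 23 in bin 5; 1 remain.
Put 16 in bin 6; 8 remain.
Put 18 in bin 7; 6 remain.
Put 2 in bin 7; 4 remain.
Put 14 in bin 8; 10 remain.
8 bins × 24 = 192; used 146; unused 46.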